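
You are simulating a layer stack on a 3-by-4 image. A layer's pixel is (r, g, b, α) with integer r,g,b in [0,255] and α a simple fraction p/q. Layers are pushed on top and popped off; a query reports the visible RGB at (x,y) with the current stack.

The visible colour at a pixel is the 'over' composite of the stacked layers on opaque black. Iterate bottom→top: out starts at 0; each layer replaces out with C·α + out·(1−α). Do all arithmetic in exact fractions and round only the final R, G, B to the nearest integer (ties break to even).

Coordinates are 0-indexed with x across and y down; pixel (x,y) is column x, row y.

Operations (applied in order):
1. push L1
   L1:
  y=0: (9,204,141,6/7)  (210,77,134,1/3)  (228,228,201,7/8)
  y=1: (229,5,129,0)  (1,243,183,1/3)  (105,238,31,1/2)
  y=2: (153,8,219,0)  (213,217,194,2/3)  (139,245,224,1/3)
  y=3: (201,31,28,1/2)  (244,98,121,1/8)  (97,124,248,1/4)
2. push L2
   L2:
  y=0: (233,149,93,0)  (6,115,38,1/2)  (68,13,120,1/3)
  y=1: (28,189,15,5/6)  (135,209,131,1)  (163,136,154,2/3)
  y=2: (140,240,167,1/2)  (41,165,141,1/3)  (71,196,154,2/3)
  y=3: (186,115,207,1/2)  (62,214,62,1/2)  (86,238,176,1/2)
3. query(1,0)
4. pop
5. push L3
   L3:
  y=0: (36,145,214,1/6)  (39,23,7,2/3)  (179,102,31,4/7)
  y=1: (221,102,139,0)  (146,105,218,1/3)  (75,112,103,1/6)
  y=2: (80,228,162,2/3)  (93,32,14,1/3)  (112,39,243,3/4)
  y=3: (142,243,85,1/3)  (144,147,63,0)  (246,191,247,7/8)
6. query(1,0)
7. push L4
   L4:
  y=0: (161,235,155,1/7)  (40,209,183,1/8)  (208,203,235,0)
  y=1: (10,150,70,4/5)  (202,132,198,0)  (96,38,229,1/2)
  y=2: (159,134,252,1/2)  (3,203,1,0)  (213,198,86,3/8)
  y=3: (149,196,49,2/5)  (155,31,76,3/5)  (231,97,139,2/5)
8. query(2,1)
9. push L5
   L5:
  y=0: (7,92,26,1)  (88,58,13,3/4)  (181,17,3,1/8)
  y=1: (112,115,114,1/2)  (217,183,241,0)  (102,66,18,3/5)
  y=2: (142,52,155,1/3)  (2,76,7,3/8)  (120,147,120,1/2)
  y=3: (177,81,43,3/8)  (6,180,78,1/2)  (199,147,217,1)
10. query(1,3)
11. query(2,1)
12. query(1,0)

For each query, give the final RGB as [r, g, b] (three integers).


at x=1,y=0 over L1,L2:
+L1 (α=1/3) → [70, 77/3, 134/3]
+L2 (α=1/2) → [38, 211/3, 124/3]
→ [38, 70, 41]

(1,0) stack=L1,L3; from [0,0,0]:
after L1 α=1/3: [70, 77/3, 134/3]
after L3 α=2/3: [148/3, 215/9, 176/9]
rounded: [49, 24, 20]

at x=2,y=1 over L1,L3,L4:
after L1 α=1/2: [105/2, 119, 31/2]
after L3 α=1/6: [225/4, 707/6, 361/12]
after L4 α=1/2: [609/8, 935/12, 3109/24]
= [76, 78, 130]

(1,3) stack=L1,L3,L4,L5; from [0,0,0]:
+L1 (α=1/8) → [61/2, 49/4, 121/8]
+L3 (α=0) → [61/2, 49/4, 121/8]
+L4 (α=3/5) → [526/5, 47/2, 1033/20]
+L5 (α=1/2) → [278/5, 407/4, 2593/40]
→ [56, 102, 65]

(2,1) stack=L1,L3,L4,L5; from [0,0,0]:
+L1 (α=1/2) → [105/2, 119, 31/2]
+L3 (α=1/6) → [225/4, 707/6, 361/12]
+L4 (α=1/2) → [609/8, 935/12, 3109/24]
+L5 (α=3/5) → [1833/20, 2123/30, 3757/60]
= [92, 71, 63]

(1,0) stack=L1,L3,L4,L5; from [0,0,0]:
L1 α=1/3: [70, 77/3, 134/3]
L3 α=2/3: [148/3, 215/9, 176/9]
L4 α=1/8: [289/6, 1693/36, 2879/72]
L5 α=3/4: [1873/24, 7957/144, 5687/288]
= [78, 55, 20]


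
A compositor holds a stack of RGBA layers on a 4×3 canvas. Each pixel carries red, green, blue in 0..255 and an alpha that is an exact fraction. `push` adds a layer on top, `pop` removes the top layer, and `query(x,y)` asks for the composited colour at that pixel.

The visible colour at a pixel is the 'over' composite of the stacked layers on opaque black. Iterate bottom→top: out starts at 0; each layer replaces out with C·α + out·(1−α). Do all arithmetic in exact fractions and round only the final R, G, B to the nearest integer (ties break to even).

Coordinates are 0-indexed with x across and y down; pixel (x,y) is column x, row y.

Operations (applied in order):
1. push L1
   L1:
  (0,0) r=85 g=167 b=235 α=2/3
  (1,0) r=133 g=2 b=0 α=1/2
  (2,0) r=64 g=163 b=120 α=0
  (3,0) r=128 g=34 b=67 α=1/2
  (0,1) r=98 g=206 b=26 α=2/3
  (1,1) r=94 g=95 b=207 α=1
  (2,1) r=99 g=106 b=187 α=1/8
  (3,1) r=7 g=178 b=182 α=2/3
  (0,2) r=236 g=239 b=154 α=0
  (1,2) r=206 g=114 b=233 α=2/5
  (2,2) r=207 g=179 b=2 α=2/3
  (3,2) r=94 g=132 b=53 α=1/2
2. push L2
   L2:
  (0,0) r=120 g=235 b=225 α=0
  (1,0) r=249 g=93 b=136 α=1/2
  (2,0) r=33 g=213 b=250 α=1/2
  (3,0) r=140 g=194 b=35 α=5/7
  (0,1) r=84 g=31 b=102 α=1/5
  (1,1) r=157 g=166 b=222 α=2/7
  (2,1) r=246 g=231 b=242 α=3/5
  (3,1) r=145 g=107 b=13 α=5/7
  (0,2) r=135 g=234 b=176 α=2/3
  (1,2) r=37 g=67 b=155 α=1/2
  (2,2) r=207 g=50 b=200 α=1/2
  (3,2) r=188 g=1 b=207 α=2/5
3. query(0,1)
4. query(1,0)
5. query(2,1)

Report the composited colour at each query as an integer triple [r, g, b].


query (0,1) [L1,L2] — begin 0,0,0
after L1 α=2/3: [196/3, 412/3, 52/3]
after L2 α=1/5: [1036/15, 1741/15, 514/15]
→ [69, 116, 34]

at x=1,y=0 over L1,L2:
+L1 (α=1/2) → [133/2, 1, 0]
+L2 (α=1/2) → [631/4, 47, 68]
= [158, 47, 68]

at x=2,y=1 over L1,L2:
after L1 α=1/8: [99/8, 53/4, 187/8]
after L2 α=3/5: [3051/20, 1439/10, 3091/20]
→ [153, 144, 155]


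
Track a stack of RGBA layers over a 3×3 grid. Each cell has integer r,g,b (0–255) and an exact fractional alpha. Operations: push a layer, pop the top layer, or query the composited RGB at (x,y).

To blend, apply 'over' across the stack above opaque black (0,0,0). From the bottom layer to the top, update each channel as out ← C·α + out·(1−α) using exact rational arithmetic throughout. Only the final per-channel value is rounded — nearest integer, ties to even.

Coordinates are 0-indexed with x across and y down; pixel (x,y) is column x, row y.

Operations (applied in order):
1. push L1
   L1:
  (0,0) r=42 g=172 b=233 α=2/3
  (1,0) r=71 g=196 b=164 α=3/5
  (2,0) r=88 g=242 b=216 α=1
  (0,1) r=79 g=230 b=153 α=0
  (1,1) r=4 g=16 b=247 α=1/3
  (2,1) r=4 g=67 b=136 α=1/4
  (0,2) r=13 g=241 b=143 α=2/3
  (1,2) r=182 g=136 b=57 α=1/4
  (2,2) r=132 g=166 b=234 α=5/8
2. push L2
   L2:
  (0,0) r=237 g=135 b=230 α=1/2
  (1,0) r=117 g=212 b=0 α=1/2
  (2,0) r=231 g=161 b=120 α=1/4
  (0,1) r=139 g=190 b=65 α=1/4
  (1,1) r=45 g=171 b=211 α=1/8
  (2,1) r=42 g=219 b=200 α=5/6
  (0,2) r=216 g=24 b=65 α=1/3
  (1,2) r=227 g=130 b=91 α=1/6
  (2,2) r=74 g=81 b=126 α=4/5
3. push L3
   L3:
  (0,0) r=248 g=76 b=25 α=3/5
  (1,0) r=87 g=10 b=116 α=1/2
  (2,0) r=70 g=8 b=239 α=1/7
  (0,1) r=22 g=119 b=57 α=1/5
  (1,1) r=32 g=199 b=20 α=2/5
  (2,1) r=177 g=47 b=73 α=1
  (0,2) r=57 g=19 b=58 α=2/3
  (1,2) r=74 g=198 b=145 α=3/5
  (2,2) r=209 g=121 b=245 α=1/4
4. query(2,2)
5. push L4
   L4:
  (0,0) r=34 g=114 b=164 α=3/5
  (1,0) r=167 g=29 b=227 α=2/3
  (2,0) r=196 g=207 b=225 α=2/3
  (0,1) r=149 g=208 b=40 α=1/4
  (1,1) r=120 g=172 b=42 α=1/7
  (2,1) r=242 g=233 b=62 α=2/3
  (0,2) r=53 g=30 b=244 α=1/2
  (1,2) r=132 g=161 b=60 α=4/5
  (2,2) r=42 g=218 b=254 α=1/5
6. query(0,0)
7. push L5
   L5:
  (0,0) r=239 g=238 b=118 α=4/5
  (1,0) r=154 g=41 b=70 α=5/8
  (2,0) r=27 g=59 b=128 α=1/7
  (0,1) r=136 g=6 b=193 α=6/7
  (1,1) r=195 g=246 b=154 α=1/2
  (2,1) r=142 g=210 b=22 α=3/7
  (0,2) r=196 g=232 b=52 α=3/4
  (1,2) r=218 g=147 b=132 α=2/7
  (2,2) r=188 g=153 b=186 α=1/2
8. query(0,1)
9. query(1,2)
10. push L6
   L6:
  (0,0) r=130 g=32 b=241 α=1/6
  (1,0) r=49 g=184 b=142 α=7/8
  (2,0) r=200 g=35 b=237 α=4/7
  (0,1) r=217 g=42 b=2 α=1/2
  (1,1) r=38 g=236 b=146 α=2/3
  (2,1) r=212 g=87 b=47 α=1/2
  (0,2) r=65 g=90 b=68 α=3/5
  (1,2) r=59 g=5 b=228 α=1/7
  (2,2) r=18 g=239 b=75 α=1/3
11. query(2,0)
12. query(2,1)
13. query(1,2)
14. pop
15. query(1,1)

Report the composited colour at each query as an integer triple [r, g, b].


(2,2) stack=L1,L2,L3; from [0,0,0]:
+L1 (α=5/8) → [165/2, 415/4, 585/4]
+L2 (α=4/5) → [757/10, 1711/20, 2601/20]
+L3 (α=1/4) → [4361/40, 7553/80, 12703/80]
→ [109, 94, 159]

at x=0,y=0 over L1,L2,L3,L4:
after L1 α=2/3: [28, 344/3, 466/3]
after L2 α=1/2: [265/2, 749/6, 578/3]
after L3 α=3/5: [1009/5, 1433/15, 1381/15]
after L4 α=3/5: [2528/25, 7996/75, 10142/75]
= [101, 107, 135]

at x=0,y=1 over L1,L2,L3,L4,L5:
after L1 α=0: [0, 0, 0]
after L2 α=1/4: [139/4, 95/2, 65/4]
after L3 α=1/5: [161/5, 309/5, 122/5]
after L4 α=1/4: [307/5, 1967/20, 283/10]
after L5 α=6/7: [4387/35, 2687/140, 11863/70]
→ [125, 19, 169]

query (1,2) [L1,L2,L3,L4,L5] — begin 0,0,0
L1 α=1/4: [91/2, 34, 57/4]
L2 α=1/6: [303/4, 50, 649/24]
L3 α=3/5: [747/10, 694/5, 5869/60]
L4 α=4/5: [6027/50, 3914/25, 20269/300]
L5 α=2/7: [10387/70, 5384/35, 36109/420]
= [148, 154, 86]

at x=2,y=0 over L1,L2,L3,L4,L5,L6:
after L1 α=1: [88, 242, 216]
after L2 α=1/4: [495/4, 887/4, 192]
after L3 α=1/7: [1625/14, 2677/14, 1391/7]
after L4 α=2/3: [2371/14, 8473/42, 4541/21]
after L5 α=1/7: [7302/49, 8886/49, 9978/49]
after L6 α=4/7: [61106/343, 33518/343, 76386/343]
→ [178, 98, 223]

(2,1) stack=L1,L2,L3,L4,L5,L6; from [0,0,0]:
L1 α=1/4: [1, 67/4, 34]
L2 α=5/6: [211/6, 4447/24, 517/3]
L3 α=1: [177, 47, 73]
L4 α=2/3: [661/3, 171, 197/3]
L5 α=3/7: [3922/21, 1314/7, 986/21]
L6 α=1/2: [4187/21, 1923/14, 1973/42]
= [199, 137, 47]

(1,2) stack=L1,L2,L3,L4,L5,L6; from [0,0,0]:
+L1 (α=1/4) → [91/2, 34, 57/4]
+L2 (α=1/6) → [303/4, 50, 649/24]
+L3 (α=3/5) → [747/10, 694/5, 5869/60]
+L4 (α=4/5) → [6027/50, 3914/25, 20269/300]
+L5 (α=2/7) → [10387/70, 5384/35, 36109/420]
+L6 (α=1/7) → [33226/245, 32479/245, 52069/490]
→ [136, 133, 106]

query (1,1) [L1,L2,L3,L4,L5] — begin 0,0,0
L1 α=1/3: [4/3, 16/3, 247/3]
L2 α=1/8: [163/24, 625/24, 1181/12]
L3 α=2/5: [135/8, 3809/40, 1341/20]
L4 α=1/7: [885/28, 14867/140, 4443/70]
L5 α=1/2: [6345/56, 49307/280, 15223/140]
rounded: [113, 176, 109]


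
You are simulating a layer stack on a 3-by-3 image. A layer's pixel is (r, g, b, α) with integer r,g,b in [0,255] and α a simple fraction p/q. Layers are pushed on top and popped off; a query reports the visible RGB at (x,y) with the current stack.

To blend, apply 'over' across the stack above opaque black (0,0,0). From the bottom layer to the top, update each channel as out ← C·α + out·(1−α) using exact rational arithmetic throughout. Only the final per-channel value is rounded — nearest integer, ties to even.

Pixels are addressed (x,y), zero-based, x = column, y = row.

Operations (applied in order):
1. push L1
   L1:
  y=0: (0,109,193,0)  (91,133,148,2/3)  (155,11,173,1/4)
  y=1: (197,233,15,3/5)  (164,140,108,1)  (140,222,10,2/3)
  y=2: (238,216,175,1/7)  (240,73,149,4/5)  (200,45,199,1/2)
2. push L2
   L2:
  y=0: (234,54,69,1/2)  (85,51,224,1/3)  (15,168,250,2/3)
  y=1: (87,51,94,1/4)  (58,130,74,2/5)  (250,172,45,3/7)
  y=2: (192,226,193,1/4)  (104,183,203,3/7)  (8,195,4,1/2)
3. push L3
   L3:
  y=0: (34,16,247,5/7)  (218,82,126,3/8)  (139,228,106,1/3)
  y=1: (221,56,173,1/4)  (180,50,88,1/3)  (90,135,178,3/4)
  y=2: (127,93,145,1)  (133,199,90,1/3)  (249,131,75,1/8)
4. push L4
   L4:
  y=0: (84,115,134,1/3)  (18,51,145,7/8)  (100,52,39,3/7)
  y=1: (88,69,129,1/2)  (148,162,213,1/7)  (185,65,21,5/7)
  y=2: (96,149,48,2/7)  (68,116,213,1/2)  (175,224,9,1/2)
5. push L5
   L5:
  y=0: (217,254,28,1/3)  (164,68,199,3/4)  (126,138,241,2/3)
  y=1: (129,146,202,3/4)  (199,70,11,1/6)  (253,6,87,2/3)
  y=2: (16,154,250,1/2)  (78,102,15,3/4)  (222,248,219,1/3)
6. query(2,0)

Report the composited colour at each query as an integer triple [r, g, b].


at x=2,y=0 over L1,L2,L3,L4,L5:
+L1 (α=1/4) → [155/4, 11/4, 173/4]
+L2 (α=2/3) → [275/12, 1355/12, 2173/12]
+L3 (α=1/3) → [1109/18, 2723/18, 2809/18]
+L4 (α=3/7) → [4918/63, 6850/63, 953/9]
+L5 (α=2/3) → [20794/189, 24238/189, 5291/27]
→ [110, 128, 196]


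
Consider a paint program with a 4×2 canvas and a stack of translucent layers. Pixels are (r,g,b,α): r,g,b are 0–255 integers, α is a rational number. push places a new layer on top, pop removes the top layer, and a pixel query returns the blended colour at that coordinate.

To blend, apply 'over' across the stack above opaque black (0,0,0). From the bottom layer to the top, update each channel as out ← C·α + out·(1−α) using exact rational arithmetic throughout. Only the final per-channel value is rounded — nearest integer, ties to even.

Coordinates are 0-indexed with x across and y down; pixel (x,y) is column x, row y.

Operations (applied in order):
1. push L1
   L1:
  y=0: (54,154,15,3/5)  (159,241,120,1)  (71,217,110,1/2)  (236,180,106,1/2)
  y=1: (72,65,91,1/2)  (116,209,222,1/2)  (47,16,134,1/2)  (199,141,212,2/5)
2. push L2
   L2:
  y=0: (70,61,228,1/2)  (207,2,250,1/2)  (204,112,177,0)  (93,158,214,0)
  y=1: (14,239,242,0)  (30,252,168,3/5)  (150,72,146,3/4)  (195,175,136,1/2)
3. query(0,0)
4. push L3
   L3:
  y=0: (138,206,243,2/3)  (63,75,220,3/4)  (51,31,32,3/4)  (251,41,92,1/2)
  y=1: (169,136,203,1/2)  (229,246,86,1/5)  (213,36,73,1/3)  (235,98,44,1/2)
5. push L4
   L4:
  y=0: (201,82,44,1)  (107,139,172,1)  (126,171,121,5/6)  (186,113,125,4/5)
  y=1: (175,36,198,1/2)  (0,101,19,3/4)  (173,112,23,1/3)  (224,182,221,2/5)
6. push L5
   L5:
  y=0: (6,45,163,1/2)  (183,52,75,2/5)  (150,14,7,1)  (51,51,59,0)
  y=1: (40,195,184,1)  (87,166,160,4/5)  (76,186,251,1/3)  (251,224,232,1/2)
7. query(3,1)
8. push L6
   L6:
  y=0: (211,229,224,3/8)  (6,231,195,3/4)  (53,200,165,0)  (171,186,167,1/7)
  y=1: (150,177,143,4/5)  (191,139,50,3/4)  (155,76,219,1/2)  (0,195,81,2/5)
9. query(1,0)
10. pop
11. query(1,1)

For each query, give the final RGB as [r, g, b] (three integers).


at x=0,y=0 over L1,L2:
L1 α=3/5: [162/5, 462/5, 9]
L2 α=1/2: [256/5, 767/10, 237/2]
rounded: [51, 77, 118]

query (3,1) [L1,L2,L3,L4,L5] — begin 0,0,0
+L1 (α=2/5) → [398/5, 282/5, 424/5]
+L2 (α=1/2) → [1373/10, 1157/10, 552/5]
+L3 (α=1/2) → [3723/20, 2137/20, 386/5]
+L4 (α=2/5) → [20129/100, 13691/100, 3368/25]
+L5 (α=1/2) → [45229/200, 36091/200, 4584/25]
rounded: [226, 180, 183]

at x=1,y=0 over L1,L2,L3,L4,L5,L6:
L1 α=1: [159, 241, 120]
L2 α=1/2: [183, 243/2, 185]
L3 α=3/4: [93, 693/8, 845/4]
L4 α=1: [107, 139, 172]
L5 α=2/5: [687/5, 521/5, 666/5]
L6 α=3/4: [777/20, 1993/10, 3591/20]
→ [39, 199, 180]

(1,1) stack=L1,L2,L3,L4,L5; from [0,0,0]:
+L1 (α=1/2) → [58, 209/2, 111]
+L2 (α=3/5) → [206/5, 193, 726/5]
+L3 (α=1/5) → [1969/25, 1018/5, 3334/25]
+L4 (α=3/4) → [1969/100, 2533/20, 4759/100]
+L5 (α=4/5) → [36769/500, 15813/100, 68759/500]
→ [74, 158, 138]


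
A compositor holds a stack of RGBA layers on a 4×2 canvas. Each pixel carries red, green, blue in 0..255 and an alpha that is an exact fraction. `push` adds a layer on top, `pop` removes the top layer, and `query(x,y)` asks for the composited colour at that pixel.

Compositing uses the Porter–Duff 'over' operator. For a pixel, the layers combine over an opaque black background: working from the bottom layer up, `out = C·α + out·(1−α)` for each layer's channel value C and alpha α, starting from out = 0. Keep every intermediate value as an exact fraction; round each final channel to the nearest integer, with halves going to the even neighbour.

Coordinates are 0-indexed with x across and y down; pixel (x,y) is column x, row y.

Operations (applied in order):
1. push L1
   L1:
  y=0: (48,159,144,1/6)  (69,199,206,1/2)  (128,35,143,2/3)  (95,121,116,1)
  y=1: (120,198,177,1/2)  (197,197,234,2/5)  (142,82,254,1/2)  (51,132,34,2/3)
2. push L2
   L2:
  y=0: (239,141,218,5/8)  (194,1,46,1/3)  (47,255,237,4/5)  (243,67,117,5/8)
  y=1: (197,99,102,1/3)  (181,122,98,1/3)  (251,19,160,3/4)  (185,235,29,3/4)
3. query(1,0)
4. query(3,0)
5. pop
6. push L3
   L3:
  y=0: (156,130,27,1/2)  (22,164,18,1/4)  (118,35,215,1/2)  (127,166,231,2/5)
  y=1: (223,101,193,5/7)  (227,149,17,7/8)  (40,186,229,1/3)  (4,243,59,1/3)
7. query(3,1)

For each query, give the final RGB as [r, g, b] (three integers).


query (1,0) [L1,L2] — begin 0,0,0
+L1 (α=1/2) → [69/2, 199/2, 103]
+L2 (α=1/3) → [263/3, 200/3, 84]
rounded: [88, 67, 84]

(3,0) stack=L1,L2; from [0,0,0]:
after L1 α=1: [95, 121, 116]
after L2 α=5/8: [375/2, 349/4, 933/8]
→ [188, 87, 117]

(3,1) stack=L1,L3; from [0,0,0]:
after L1 α=2/3: [34, 88, 68/3]
after L3 α=1/3: [24, 419/3, 313/9]
→ [24, 140, 35]


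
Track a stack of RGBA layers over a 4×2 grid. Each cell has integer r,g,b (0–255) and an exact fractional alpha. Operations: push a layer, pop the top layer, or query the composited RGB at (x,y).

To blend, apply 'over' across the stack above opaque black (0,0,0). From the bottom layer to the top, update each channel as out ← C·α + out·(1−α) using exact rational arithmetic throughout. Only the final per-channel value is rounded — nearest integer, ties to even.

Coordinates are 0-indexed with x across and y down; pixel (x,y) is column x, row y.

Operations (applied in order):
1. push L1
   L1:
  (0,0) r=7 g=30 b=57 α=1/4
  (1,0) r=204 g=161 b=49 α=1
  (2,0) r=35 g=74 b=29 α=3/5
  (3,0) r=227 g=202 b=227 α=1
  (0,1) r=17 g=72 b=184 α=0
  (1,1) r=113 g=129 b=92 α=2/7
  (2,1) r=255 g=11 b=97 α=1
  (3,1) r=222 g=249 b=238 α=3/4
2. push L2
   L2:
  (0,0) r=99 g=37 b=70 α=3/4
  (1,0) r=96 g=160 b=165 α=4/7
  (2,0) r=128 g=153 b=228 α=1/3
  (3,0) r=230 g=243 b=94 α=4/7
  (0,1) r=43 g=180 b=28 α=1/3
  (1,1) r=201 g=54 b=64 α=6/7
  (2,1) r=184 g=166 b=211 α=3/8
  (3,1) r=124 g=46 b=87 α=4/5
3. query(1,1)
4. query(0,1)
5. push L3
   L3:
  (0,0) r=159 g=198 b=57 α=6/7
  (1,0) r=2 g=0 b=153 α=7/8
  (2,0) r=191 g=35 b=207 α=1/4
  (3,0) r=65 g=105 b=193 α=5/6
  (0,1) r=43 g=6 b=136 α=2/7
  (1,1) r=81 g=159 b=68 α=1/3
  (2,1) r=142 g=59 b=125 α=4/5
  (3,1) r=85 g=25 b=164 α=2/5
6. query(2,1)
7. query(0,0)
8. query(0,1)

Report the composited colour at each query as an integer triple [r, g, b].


(1,1) stack=L1,L2; from [0,0,0]:
L1 α=2/7: [226/7, 258/7, 184/7]
L2 α=6/7: [8668/49, 2526/49, 2872/49]
rounded: [177, 52, 59]

query (0,1) [L1,L2] — begin 0,0,0
after L1 α=0: [0, 0, 0]
after L2 α=1/3: [43/3, 60, 28/3]
rounded: [14, 60, 9]

at x=2,y=1 over L1,L2,L3:
+L1 (α=1) → [255, 11, 97]
+L2 (α=3/8) → [1827/8, 553/8, 559/4]
+L3 (α=4/5) → [6371/40, 2441/40, 2559/20]
rounded: [159, 61, 128]

at x=0,y=0 over L1,L2,L3:
L1 α=1/4: [7/4, 15/2, 57/4]
L2 α=3/4: [1195/16, 237/8, 897/16]
L3 α=6/7: [16459/112, 9741/56, 6369/112]
= [147, 174, 57]

query (0,1) [L1,L2,L3] — begin 0,0,0
L1 α=0: [0, 0, 0]
L2 α=1/3: [43/3, 60, 28/3]
L3 α=2/7: [473/21, 312/7, 956/21]
rounded: [23, 45, 46]


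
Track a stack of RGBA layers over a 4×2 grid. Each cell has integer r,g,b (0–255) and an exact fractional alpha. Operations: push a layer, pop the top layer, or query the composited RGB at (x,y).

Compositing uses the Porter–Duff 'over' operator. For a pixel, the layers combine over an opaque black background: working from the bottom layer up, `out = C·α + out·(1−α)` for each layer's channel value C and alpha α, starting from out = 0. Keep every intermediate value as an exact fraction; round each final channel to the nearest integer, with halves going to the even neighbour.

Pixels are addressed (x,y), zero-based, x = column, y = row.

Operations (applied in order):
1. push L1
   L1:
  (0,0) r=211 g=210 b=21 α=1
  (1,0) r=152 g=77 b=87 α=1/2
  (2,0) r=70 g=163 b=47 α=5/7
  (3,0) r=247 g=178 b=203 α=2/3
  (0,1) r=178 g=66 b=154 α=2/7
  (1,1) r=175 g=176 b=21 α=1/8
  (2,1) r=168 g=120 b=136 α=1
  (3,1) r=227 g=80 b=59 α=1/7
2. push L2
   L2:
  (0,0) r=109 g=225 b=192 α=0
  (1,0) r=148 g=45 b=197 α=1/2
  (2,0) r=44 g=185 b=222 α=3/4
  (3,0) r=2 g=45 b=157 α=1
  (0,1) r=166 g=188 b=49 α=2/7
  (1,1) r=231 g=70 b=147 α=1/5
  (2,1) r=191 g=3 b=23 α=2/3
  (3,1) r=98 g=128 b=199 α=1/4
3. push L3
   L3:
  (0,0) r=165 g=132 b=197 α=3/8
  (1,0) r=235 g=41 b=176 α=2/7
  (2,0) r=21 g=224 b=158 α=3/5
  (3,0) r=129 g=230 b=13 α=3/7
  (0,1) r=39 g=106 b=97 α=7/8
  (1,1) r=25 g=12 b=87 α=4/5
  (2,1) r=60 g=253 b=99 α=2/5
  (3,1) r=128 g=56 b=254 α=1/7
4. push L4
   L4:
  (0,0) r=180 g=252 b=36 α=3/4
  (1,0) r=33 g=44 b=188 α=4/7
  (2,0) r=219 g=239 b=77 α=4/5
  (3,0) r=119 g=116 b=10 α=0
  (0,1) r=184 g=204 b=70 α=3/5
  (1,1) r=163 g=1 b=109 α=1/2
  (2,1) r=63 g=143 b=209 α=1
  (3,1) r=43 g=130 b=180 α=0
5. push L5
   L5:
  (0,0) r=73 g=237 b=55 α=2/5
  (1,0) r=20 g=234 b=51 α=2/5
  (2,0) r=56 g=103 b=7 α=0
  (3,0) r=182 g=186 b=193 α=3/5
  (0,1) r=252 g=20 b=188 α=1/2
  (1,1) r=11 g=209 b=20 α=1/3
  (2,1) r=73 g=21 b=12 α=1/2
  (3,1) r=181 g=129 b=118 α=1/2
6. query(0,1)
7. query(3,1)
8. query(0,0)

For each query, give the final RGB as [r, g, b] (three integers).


at x=0,y=1 over L1,L2,L3,L4,L5:
+L1 (α=2/7) → [356/7, 132/7, 44]
+L2 (α=2/7) → [4104/49, 3292/49, 318/7]
+L3 (α=7/8) → [17481/392, 19825/196, 5071/56]
+L4 (α=3/5) → [125673/980, 79801/490, 10951/140]
+L5 (α=1/2) → [372633/1960, 89601/980, 37271/280]
= [190, 91, 133]

at x=3,y=1 over L1,L2,L3,L4,L5:
+L1 (α=1/7) → [227/7, 80/7, 59/7]
+L2 (α=1/4) → [1367/28, 284/7, 785/14]
+L3 (α=1/7) → [5893/98, 2096/49, 4133/49]
+L4 (α=0) → [5893/98, 2096/49, 4133/49]
+L5 (α=1/2) → [23631/196, 8417/98, 9915/98]
= [121, 86, 101]

at x=0,y=0 over L1,L2,L3,L4,L5:
L1 α=1: [211, 210, 21]
L2 α=0: [211, 210, 21]
L3 α=3/8: [775/4, 723/4, 87]
L4 α=3/4: [2935/16, 3747/16, 195/4]
L5 α=2/5: [11141/80, 3765/16, 205/4]
= [139, 235, 51]


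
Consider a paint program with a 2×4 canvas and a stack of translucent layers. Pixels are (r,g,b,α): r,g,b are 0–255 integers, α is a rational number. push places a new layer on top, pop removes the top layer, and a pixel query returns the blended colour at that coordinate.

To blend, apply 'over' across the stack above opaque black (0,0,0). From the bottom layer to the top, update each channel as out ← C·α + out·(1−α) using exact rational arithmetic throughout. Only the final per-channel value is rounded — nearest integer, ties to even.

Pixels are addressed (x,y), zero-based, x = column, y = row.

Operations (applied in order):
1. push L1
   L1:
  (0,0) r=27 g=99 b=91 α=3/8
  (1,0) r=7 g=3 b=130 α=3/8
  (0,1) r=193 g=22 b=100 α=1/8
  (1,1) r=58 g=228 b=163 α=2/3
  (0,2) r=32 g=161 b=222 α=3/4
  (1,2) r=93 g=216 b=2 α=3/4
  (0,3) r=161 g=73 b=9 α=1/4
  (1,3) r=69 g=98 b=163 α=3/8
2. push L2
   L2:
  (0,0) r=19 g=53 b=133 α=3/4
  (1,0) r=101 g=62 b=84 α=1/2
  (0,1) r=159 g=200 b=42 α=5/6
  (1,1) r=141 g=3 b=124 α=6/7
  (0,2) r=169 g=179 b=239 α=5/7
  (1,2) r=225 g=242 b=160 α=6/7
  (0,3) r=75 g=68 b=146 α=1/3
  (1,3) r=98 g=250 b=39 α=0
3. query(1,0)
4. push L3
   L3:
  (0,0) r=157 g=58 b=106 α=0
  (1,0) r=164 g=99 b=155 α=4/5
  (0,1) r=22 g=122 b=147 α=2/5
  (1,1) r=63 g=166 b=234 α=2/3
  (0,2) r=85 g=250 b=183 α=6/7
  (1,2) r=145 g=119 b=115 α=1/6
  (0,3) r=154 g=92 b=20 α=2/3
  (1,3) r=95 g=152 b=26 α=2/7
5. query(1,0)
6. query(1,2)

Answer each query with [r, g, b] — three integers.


(1,0) stack=L1,L2; from [0,0,0]:
L1 α=3/8: [21/8, 9/8, 195/4]
L2 α=1/2: [829/16, 505/16, 531/8]
rounded: [52, 32, 66]

query (1,0) [L1,L2,L3] — begin 0,0,0
+L1 (α=3/8) → [21/8, 9/8, 195/4]
+L2 (α=1/2) → [829/16, 505/16, 531/8]
+L3 (α=4/5) → [2265/16, 6841/80, 5491/40]
→ [142, 86, 137]

(1,2) stack=L1,L2,L3; from [0,0,0]:
after L1 α=3/4: [279/4, 162, 3/2]
after L2 α=6/7: [5679/28, 1614/7, 1923/14]
after L3 α=1/6: [32455/168, 8903/42, 11225/84]
→ [193, 212, 134]


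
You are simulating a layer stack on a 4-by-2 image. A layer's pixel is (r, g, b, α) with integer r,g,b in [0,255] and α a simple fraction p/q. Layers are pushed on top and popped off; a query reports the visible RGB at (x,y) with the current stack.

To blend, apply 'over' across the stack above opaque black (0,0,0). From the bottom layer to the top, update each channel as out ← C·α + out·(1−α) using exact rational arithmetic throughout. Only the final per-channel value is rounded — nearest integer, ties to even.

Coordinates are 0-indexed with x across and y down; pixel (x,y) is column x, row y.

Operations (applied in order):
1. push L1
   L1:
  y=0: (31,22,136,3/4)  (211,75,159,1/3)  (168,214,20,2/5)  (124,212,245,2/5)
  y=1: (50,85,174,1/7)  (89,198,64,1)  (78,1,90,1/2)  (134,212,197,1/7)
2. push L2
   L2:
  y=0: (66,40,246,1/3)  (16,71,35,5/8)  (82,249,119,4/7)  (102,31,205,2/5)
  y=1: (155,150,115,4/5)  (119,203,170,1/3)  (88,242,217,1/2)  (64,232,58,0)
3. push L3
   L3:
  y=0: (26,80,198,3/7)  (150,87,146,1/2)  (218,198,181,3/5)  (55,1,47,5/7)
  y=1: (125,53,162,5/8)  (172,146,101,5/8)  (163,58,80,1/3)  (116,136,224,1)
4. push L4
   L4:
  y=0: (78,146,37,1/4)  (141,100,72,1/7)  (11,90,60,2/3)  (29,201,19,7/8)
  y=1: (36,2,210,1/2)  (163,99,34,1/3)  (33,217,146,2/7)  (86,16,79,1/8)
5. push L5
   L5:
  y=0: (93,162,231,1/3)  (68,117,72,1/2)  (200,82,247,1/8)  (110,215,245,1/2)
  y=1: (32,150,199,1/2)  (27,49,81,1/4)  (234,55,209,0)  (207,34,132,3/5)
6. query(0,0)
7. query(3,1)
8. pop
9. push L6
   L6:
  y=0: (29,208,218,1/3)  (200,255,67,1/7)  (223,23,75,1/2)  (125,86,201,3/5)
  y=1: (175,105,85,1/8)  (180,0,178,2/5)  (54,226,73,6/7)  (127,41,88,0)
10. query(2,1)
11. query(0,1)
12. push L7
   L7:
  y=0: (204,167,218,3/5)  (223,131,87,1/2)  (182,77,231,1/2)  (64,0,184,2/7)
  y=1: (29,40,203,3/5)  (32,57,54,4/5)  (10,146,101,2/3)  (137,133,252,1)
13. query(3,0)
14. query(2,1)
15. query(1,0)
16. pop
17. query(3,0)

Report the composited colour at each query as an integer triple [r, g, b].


query (0,0) [L1,L2,L3,L4,L5] — begin 0,0,0
after L1 α=3/4: [93/4, 33/2, 102]
after L2 α=1/3: [75/2, 73/3, 150]
after L3 α=3/7: [228/7, 1012/21, 1194/7]
after L4 α=1/4: [615/14, 1017/14, 3841/28]
after L5 α=1/3: [422/7, 717/7, 7075/42]
rounded: [60, 102, 168]

at x=3,y=1 over L1,L2,L3,L4,L5:
L1 α=1/7: [134/7, 212/7, 197/7]
L2 α=0: [134/7, 212/7, 197/7]
L3 α=1: [116, 136, 224]
L4 α=1/8: [449/4, 121, 1647/8]
L5 α=3/5: [1691/10, 344/5, 3231/20]
= [169, 69, 162]

(2,1) stack=L1,L2,L3,L4,L6; from [0,0,0]:
L1 α=1/2: [39, 1/2, 45]
L2 α=1/2: [127/2, 485/4, 131]
L3 α=1/3: [290/3, 601/6, 114]
L4 α=2/7: [1648/21, 5609/42, 862/7]
L6 α=6/7: [8452/147, 62561/294, 3928/49]
= [57, 213, 80]

query (0,1) [L1,L2,L3,L4,L6] — begin 0,0,0
+L1 (α=1/7) → [50/7, 85/7, 174/7]
+L2 (α=4/5) → [878/7, 857/7, 3394/35]
+L3 (α=5/8) → [7009/56, 2213/28, 9633/70]
+L4 (α=1/2) → [9025/112, 2269/56, 24333/140]
+L6 (α=1/8) → [11825/128, 3109/64, 26033/160]
→ [92, 49, 163]

(3,0) stack=L1,L2,L3,L4,L6,L7; from [0,0,0]:
L1 α=2/5: [248/5, 424/5, 98]
L2 α=2/5: [1764/25, 1582/25, 704/5]
L3 α=5/7: [10403/175, 3289/175, 369/5]
L4 α=7/8: [5741/175, 124757/700, 517/20]
L6 α=3/5: [77107/875, 215057/1750, 6547/50]
L7 α=2/7: [99507/1225, 215057/2450, 1461/10]
rounded: [81, 88, 146]

query (2,1) [L1,L2,L3,L4,L6,L7] — begin 0,0,0
L1 α=1/2: [39, 1/2, 45]
L2 α=1/2: [127/2, 485/4, 131]
L3 α=1/3: [290/3, 601/6, 114]
L4 α=2/7: [1648/21, 5609/42, 862/7]
L6 α=6/7: [8452/147, 62561/294, 3928/49]
L7 α=2/3: [11392/441, 148409/882, 13826/147]
→ [26, 168, 94]

at x=1,y=0 over L1,L2,L3,L4,L6,L7:
+L1 (α=1/3) → [211/3, 25, 53]
+L2 (α=5/8) → [291/8, 215/4, 167/4]
+L3 (α=1/2) → [1491/16, 563/8, 751/8]
+L4 (α=1/7) → [5601/56, 2089/28, 363/4]
+L6 (α=1/7) → [22403/196, 9837/98, 1223/14]
+L7 (α=1/2) → [66111/392, 22675/196, 2441/28]
rounded: [169, 116, 87]

(3,0) stack=L1,L2,L3,L4,L6; from [0,0,0]:
after L1 α=2/5: [248/5, 424/5, 98]
after L2 α=2/5: [1764/25, 1582/25, 704/5]
after L3 α=5/7: [10403/175, 3289/175, 369/5]
after L4 α=7/8: [5741/175, 124757/700, 517/20]
after L6 α=3/5: [77107/875, 215057/1750, 6547/50]
→ [88, 123, 131]


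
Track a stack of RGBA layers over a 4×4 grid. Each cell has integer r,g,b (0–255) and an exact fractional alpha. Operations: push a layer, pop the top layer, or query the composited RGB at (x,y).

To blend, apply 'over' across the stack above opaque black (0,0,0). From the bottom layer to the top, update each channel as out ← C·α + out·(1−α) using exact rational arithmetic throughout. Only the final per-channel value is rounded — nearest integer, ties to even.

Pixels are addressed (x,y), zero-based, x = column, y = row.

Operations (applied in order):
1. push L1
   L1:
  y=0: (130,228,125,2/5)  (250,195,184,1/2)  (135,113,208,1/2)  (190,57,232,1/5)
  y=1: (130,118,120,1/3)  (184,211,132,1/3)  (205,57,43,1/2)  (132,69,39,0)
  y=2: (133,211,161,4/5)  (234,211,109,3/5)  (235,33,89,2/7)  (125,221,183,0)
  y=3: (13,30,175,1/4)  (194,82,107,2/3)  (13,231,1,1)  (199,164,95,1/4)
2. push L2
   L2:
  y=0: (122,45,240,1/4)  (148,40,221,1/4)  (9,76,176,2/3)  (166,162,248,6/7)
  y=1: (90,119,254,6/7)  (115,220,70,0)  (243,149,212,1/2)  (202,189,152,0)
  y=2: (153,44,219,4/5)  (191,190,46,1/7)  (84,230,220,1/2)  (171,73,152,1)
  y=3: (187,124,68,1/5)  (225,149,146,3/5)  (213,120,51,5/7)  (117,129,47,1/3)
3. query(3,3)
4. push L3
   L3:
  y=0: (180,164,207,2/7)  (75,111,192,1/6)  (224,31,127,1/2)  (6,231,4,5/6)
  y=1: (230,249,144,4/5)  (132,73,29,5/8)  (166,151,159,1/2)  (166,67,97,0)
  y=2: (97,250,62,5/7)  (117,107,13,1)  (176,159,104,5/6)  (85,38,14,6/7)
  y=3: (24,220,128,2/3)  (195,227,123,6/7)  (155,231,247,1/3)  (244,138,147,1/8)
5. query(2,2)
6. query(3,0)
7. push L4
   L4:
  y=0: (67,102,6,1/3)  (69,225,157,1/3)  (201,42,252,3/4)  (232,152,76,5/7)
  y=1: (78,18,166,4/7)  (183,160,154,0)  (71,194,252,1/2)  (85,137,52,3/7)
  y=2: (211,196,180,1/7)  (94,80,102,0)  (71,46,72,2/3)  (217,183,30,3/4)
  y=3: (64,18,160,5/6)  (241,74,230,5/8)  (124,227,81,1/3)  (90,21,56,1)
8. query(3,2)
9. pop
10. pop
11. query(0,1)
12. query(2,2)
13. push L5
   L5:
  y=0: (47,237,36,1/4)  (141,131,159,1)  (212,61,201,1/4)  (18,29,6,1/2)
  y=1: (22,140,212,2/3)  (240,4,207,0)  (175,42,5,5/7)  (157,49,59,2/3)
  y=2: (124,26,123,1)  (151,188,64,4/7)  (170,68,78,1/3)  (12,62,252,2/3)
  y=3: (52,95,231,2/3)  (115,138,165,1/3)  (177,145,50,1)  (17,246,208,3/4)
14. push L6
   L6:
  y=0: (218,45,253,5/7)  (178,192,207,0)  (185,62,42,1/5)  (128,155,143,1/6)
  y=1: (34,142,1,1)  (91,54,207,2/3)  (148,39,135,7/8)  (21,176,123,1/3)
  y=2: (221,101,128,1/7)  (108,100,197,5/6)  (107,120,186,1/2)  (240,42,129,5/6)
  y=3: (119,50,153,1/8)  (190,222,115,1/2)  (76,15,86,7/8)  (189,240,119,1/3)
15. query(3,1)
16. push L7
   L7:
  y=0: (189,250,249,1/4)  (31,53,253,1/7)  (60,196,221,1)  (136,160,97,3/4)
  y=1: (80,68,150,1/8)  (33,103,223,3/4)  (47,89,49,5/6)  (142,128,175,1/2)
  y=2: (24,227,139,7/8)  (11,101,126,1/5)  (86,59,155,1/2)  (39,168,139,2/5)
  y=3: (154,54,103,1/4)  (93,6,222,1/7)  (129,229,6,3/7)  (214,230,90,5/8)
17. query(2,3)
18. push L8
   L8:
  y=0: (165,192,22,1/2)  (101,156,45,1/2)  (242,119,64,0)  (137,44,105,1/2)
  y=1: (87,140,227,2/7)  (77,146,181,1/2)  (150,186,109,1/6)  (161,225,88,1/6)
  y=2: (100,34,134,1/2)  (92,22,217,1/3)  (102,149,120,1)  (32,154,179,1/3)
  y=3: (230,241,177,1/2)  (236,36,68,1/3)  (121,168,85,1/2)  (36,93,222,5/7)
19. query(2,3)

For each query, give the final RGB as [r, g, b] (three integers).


(3,3) stack=L1,L2; from [0,0,0]:
+L1 (α=1/4) → [199/4, 41, 95/4]
+L2 (α=1/3) → [433/6, 211/3, 63/2]
= [72, 70, 32]

query (2,2) [L1,L2,L3] — begin 0,0,0
after L1 α=2/7: [470/7, 66/7, 178/7]
after L2 α=1/2: [529/7, 838/7, 859/7]
after L3 α=5/6: [6689/42, 6403/42, 4499/42]
rounded: [159, 152, 107]

at x=3,y=0 over L1,L2,L3:
after L1 α=1/5: [38, 57/5, 232/5]
after L2 α=6/7: [1034/7, 4917/35, 1096/5]
after L3 α=5/6: [622/21, 7557/35, 598/15]
= [30, 216, 40]

(3,2) stack=L1,L2,L3,L4; from [0,0,0]:
L1 α=0: [0, 0, 0]
L2 α=1: [171, 73, 152]
L3 α=6/7: [681/7, 43, 236/7]
L4 α=3/4: [2619/14, 148, 433/14]
→ [187, 148, 31]

(0,1) stack=L1,L2; from [0,0,0]:
L1 α=1/3: [130/3, 118/3, 40]
L2 α=6/7: [250/3, 2260/21, 1564/7]
rounded: [83, 108, 223]

query (2,2) [L1,L2] — begin 0,0,0
+L1 (α=2/7) → [470/7, 66/7, 178/7]
+L2 (α=1/2) → [529/7, 838/7, 859/7]
rounded: [76, 120, 123]

(3,1) stack=L1,L2,L5,L6; from [0,0,0]:
+L1 (α=0) → [0, 0, 0]
+L2 (α=0) → [0, 0, 0]
+L5 (α=2/3) → [314/3, 98/3, 118/3]
+L6 (α=1/3) → [691/9, 724/9, 605/9]
→ [77, 80, 67]

(2,3) stack=L1,L2,L5,L6,L7; from [0,0,0]:
L1 α=1: [13, 231, 1]
L2 α=5/7: [1091/7, 1062/7, 257/7]
L5 α=1: [177, 145, 50]
L6 α=7/8: [709/8, 125/4, 163/2]
L7 α=3/7: [1483/14, 116, 344/7]
rounded: [106, 116, 49]

at x=2,y=3 over L1,L2,L5,L6,L7,L8:
L1 α=1: [13, 231, 1]
L2 α=5/7: [1091/7, 1062/7, 257/7]
L5 α=1: [177, 145, 50]
L6 α=7/8: [709/8, 125/4, 163/2]
L7 α=3/7: [1483/14, 116, 344/7]
L8 α=1/2: [3177/28, 142, 939/14]
→ [113, 142, 67]


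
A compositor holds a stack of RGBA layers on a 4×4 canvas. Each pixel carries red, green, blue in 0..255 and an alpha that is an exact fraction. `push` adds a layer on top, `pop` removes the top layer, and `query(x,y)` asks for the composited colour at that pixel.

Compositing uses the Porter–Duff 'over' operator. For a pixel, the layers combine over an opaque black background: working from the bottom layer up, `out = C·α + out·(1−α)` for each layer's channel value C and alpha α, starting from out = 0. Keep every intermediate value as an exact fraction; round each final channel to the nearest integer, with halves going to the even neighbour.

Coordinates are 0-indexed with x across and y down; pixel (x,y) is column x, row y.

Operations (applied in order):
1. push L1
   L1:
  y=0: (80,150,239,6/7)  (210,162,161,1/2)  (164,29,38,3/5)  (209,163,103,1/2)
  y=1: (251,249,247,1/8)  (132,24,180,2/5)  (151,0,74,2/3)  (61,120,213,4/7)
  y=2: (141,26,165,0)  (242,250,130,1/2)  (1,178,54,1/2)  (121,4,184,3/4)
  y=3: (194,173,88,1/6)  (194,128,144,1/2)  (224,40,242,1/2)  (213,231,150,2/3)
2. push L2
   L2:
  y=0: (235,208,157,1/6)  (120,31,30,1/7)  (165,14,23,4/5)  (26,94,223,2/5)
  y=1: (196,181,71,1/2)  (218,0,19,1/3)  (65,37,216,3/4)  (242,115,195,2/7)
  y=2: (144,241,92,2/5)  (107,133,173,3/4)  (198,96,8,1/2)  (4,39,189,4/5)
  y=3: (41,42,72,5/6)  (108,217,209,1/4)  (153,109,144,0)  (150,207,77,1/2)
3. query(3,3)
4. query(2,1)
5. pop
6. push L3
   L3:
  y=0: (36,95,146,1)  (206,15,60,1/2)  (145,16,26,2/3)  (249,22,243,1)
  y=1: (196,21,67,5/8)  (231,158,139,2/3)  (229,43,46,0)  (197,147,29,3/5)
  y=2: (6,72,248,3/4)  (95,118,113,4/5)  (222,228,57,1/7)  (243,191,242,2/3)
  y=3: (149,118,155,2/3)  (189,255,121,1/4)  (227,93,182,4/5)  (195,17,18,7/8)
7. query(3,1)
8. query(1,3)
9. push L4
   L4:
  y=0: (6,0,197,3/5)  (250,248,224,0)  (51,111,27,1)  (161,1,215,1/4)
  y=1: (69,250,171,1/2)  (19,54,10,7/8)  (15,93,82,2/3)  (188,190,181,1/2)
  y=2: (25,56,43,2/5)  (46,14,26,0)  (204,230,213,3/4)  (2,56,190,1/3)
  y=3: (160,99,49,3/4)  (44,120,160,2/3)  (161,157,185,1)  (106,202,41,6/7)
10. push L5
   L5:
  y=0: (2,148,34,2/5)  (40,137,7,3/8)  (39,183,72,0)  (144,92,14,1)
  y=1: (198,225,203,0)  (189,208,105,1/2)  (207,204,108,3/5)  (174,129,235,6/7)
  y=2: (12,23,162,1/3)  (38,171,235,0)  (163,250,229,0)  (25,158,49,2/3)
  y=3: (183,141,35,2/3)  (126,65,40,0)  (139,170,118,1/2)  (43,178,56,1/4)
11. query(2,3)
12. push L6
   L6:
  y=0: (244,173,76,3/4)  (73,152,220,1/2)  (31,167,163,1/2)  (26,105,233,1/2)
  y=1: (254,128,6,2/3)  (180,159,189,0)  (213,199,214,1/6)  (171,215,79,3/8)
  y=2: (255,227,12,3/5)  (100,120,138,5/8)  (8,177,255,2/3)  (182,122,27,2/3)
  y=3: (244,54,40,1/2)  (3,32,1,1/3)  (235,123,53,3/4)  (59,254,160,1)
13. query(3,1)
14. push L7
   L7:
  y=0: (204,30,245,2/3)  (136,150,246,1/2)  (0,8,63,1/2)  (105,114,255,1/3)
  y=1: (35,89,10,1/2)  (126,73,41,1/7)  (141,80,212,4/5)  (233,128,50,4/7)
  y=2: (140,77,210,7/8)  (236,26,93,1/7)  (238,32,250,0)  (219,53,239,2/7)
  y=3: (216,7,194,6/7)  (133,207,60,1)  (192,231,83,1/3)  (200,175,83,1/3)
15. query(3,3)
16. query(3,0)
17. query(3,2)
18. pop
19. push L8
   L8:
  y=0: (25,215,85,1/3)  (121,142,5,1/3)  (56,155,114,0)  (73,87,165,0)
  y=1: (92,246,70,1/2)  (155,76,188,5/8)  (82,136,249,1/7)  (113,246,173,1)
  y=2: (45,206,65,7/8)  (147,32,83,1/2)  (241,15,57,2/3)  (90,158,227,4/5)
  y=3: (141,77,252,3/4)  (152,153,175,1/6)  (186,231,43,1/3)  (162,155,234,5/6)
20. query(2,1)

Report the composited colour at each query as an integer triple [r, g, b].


query (3,3) [L1,L2] — begin 0,0,0
after L1 α=2/3: [142, 154, 100]
after L2 α=1/2: [146, 361/2, 177/2]
→ [146, 180, 88]

at x=2,y=1 over L1,L2:
L1 α=2/3: [302/3, 0, 148/3]
L2 α=3/4: [887/12, 111/4, 523/3]
= [74, 28, 174]

(3,1) stack=L1,L3; from [0,0,0]:
L1 α=4/7: [244/7, 480/7, 852/7]
L3 α=3/5: [925/7, 4047/35, 2313/35]
rounded: [132, 116, 66]

query (1,3) [L1,L3] — begin 0,0,0
+L1 (α=1/2) → [97, 64, 72]
+L3 (α=1/4) → [120, 447/4, 337/4]
→ [120, 112, 84]

at x=2,y=3 over L1,L3,L4,L5:
after L1 α=1/2: [112, 20, 121]
after L3 α=4/5: [204, 392/5, 849/5]
after L4 α=1: [161, 157, 185]
after L5 α=1/2: [150, 327/2, 303/2]
rounded: [150, 164, 152]

at x=3,y=1 over L1,L3,L4,L5,L6:
L1 α=4/7: [244/7, 480/7, 852/7]
L3 α=3/5: [925/7, 4047/35, 2313/35]
L4 α=1/2: [2241/14, 10697/70, 4324/35]
L5 α=6/7: [16857/98, 64877/490, 53674/245]
L6 α=3/8: [134559/784, 128087/784, 65287/392]
→ [172, 163, 167]

(3,3) stack=L1,L3,L4,L5,L6,L7; from [0,0,0]:
after L1 α=2/3: [142, 154, 100]
after L3 α=7/8: [1507/8, 273/8, 113/4]
after L4 α=6/7: [6595/56, 9969/56, 1097/28]
after L5 α=1/4: [22193/224, 39875/224, 4859/112]
after L6 α=1: [59, 254, 160]
after L7 α=1/3: [106, 683/3, 403/3]
= [106, 228, 134]

at x=3,y=0 over L1,L3,L4,L5,L6,L7:
L1 α=1/2: [209/2, 163/2, 103/2]
L3 α=1: [249, 22, 243]
L4 α=1/4: [227, 67/4, 236]
L5 α=1: [144, 92, 14]
L6 α=1/2: [85, 197/2, 247/2]
L7 α=1/3: [275/3, 311/3, 502/3]
rounded: [92, 104, 167]

(3,2) stack=L1,L3,L4,L5,L6,L7; from [0,0,0]:
L1 α=3/4: [363/4, 3, 138]
L3 α=2/3: [769/4, 385/3, 622/3]
L4 α=1/3: [773/6, 938/9, 1814/9]
L5 α=2/3: [1073/18, 3782/27, 2696/27]
L6 α=2/3: [7625/54, 10370/81, 4154/81]
L7 α=2/7: [61777/378, 60436/567, 59488/567]
→ [163, 107, 105]

at x=2,y=1 over L1,L3,L4,L5,L6,L8:
+L1 (α=2/3) → [302/3, 0, 148/3]
+L3 (α=0) → [302/3, 0, 148/3]
+L4 (α=2/3) → [392/9, 62, 640/9]
+L5 (α=3/5) → [6373/45, 736/5, 4196/45]
+L6 (α=1/6) → [4145/27, 935/6, 3061/27]
+L8 (α=1/7) → [9028/63, 153, 8363/63]
rounded: [143, 153, 133]


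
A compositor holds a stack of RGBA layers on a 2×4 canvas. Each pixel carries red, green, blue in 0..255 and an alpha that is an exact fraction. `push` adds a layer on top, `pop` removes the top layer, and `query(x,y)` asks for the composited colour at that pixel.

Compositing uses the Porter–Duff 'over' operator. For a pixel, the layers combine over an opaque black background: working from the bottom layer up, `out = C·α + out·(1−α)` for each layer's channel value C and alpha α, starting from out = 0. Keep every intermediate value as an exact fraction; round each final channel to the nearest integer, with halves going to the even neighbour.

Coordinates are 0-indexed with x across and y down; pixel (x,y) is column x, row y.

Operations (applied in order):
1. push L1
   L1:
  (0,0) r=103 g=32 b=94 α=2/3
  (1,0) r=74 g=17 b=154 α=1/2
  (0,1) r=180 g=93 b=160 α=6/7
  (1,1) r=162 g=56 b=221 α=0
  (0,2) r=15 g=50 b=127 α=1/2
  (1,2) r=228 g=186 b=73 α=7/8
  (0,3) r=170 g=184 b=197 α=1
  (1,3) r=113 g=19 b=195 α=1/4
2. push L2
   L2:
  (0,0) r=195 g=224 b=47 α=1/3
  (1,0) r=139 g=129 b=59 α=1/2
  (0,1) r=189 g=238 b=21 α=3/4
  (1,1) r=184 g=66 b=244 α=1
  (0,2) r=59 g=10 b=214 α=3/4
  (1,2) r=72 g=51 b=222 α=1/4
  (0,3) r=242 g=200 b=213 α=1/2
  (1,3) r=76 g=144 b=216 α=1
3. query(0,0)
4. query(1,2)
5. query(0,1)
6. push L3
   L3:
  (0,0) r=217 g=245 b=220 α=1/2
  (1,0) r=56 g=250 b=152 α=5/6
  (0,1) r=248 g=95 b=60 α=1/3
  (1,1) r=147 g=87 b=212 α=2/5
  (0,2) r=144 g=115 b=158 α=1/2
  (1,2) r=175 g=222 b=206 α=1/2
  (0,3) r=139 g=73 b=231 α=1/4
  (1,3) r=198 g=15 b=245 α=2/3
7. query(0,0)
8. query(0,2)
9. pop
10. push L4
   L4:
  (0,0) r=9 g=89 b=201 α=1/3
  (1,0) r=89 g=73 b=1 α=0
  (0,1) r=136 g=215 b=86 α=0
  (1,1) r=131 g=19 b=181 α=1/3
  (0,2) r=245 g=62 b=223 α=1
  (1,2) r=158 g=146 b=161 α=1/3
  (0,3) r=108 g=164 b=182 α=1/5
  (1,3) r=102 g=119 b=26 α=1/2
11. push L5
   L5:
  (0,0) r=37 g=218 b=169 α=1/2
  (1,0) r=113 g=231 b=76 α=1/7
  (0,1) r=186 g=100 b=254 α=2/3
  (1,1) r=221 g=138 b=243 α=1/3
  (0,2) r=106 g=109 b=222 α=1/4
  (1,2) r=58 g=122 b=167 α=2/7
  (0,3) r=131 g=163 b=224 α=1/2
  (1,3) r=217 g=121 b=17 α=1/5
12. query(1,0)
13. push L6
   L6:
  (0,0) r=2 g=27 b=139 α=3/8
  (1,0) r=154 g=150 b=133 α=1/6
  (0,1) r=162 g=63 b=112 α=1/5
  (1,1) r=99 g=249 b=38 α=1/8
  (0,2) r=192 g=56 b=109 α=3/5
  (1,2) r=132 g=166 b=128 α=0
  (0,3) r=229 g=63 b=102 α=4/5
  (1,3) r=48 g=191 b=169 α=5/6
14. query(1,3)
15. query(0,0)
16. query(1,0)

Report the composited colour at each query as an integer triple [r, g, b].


at x=0,y=0 over L1,L2:
after L1 α=2/3: [206/3, 64/3, 188/3]
after L2 α=1/3: [997/9, 800/9, 517/9]
rounded: [111, 89, 57]

at x=1,y=2 over L1,L2:
after L1 α=7/8: [399/2, 651/4, 511/8]
after L2 α=1/4: [1341/8, 2157/16, 3309/32]
= [168, 135, 103]

at x=0,y=1 over L1,L2:
+L1 (α=6/7) → [1080/7, 558/7, 960/7]
+L2 (α=3/4) → [5049/28, 1389/7, 1401/28]
rounded: [180, 198, 50]

at x=0,y=0 over L1,L2,L3:
L1 α=2/3: [206/3, 64/3, 188/3]
L2 α=1/3: [997/9, 800/9, 517/9]
L3 α=1/2: [1475/9, 3005/18, 2497/18]
= [164, 167, 139]

(0,2) stack=L1,L2,L3; from [0,0,0]:
+L1 (α=1/2) → [15/2, 25, 127/2]
+L2 (α=3/4) → [369/8, 55/4, 1411/8]
+L3 (α=1/2) → [1521/16, 515/8, 2675/16]
= [95, 64, 167]

(1,0) stack=L1,L2,L4,L5; from [0,0,0]:
+L1 (α=1/2) → [37, 17/2, 77]
+L2 (α=1/2) → [88, 275/4, 68]
+L4 (α=0) → [88, 275/4, 68]
+L5 (α=1/7) → [641/7, 1287/14, 484/7]
= [92, 92, 69]

query (1,3) [L1,L2,L4,L5,L6] — begin 0,0,0
+L1 (α=1/4) → [113/4, 19/4, 195/4]
+L2 (α=1) → [76, 144, 216]
+L4 (α=1/2) → [89, 263/2, 121]
+L5 (α=1/5) → [573/5, 647/5, 501/5]
+L6 (α=5/6) → [591/10, 2711/15, 2363/15]
= [59, 181, 158]

query (0,0) [L1,L2,L4,L5,L6] — begin 0,0,0
after L1 α=2/3: [206/3, 64/3, 188/3]
after L2 α=1/3: [997/9, 800/9, 517/9]
after L4 α=1/3: [2075/27, 2401/27, 2843/27]
after L5 α=1/2: [1537/27, 8287/54, 3703/27]
after L6 α=3/8: [7847/216, 45809/432, 14887/108]
→ [36, 106, 138]

at x=1,y=0 over L1,L2,L4,L5,L6:
+L1 (α=1/2) → [37, 17/2, 77]
+L2 (α=1/2) → [88, 275/4, 68]
+L4 (α=0) → [88, 275/4, 68]
+L5 (α=1/7) → [641/7, 1287/14, 484/7]
+L6 (α=1/6) → [4283/42, 2845/28, 1117/14]
→ [102, 102, 80]
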